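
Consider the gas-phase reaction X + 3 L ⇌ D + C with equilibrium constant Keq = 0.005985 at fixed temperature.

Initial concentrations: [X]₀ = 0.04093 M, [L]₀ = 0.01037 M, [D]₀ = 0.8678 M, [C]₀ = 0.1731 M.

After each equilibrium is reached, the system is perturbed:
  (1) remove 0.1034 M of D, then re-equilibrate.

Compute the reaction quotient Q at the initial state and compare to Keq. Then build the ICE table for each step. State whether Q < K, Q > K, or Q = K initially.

Q₀ = 3.2911e+06 vs Keq = 0.005985 ⇒ Q>K, reverse
Step 1:
                    X           L           D           C
  I           0.04093     0.01037      0.8678      0.1731
  C            0.1728      0.5185     -0.1728     -0.1728
  E            0.2138      0.5289       0.695  2.7229e-04
  solve Keq expr → x = -0.1728; check Q = 0.005985
Then remove 0.1034 M of D.
Step 2:
                    X           L           D           C
  I            0.2138      0.5289      0.5916  2.7229e-04
  C       -4.7239e-05 -1.4172e-04  4.7239e-05  4.7239e-05
  E            0.2137      0.5287      0.5916  3.1952e-04
  solve Keq expr → x = 4.7239e-05; check Q = 0.005985

Q₀ = 3.2911e+06; Q > K (proceeds reverse)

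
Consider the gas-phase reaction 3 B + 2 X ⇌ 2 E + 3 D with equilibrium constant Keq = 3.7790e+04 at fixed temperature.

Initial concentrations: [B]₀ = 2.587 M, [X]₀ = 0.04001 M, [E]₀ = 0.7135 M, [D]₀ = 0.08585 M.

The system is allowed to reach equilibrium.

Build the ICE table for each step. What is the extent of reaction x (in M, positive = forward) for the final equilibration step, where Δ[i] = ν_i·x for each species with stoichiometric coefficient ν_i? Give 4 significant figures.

Q₀ = 0.01162 vs Keq = 3.7790e+04 ⇒ Q<K, forward
Step 1:
                    B           X           E           D
  Initial       2.587     0.04001      0.7135     0.08585
  Change     -0.05993    -0.03996     0.03996     0.05993
  Equil         2.527  5.3705e-05      0.7535      0.1458
  solve Keq expr → x = 0.01998; check Q = 3.7790e+04

x = 0.01998 M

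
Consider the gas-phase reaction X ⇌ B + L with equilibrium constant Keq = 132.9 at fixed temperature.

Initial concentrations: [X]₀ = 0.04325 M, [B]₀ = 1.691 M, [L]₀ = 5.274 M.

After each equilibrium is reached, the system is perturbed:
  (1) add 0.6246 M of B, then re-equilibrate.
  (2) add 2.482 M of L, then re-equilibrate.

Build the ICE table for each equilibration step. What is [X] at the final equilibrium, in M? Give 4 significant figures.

Q₀ = 206.2 vs Keq = 132.9 ⇒ Q>K, reverse
Step 1:
                   X          B          L
  Initial    0.04325      1.691      5.274
  Change     0.02267   -0.02267   -0.02267
  Equil      0.06592      1.668      5.251
  solve Keq expr → x = -0.02267; check Q = 132.9
Then add 0.6246 M of B.
Step 2:
                   X          B          L
  Initial    0.06592      2.293      5.251
  Change     0.02336   -0.02336   -0.02336
  Equil      0.08928       2.27      5.228
  solve Keq expr → x = -0.02336; check Q = 132.9
Then add 2.482 M of L.
Step 3:
                   X          B          L
  Initial    0.08928       2.27       7.71
  Change     0.03944   -0.03944   -0.03944
  Equil       0.1287       2.23      7.671
  solve Keq expr → x = -0.03944; check Q = 132.9

[X]_eq = 0.1287 M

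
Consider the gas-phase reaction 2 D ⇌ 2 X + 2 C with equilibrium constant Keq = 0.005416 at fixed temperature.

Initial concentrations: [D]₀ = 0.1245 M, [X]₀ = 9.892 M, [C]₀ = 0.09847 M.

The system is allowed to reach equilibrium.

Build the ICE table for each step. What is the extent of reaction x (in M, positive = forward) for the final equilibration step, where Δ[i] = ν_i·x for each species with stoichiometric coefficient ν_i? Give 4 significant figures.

Q₀ = 61.21 vs Keq = 0.005416 ⇒ Q>K, reverse
Step 1:
                    D           X           C
  Initial      0.1245       9.892     0.09847
  Change      0.09681    -0.09681    -0.09681
  Equil        0.2213       9.795    0.001663
  solve Keq expr → x = -0.0484; check Q = 0.005416

x = -0.0484 M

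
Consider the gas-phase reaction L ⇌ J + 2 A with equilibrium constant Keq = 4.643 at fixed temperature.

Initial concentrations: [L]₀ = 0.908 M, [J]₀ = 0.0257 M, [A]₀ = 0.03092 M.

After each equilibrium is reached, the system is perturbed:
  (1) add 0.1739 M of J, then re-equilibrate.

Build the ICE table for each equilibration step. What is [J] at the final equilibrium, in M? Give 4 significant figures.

Q₀ = 2.7060e-05 vs Keq = 4.643 ⇒ Q<K, forward
Step 1:
                  L         J         A
  I           0.908    0.0257   0.03092
  C         -0.6501    0.6501       1.3
  E          0.2579    0.6758     1.331
  solve Keq expr → x = 0.6501; check Q = 4.643
Then add 0.1739 M of J.
Step 2:
                  L         J         A
  I          0.2579    0.8497     1.331
  C         0.02882  -0.02882  -0.05764
  E          0.2867    0.8209     1.273
  solve Keq expr → x = -0.02882; check Q = 4.643

[J]_eq = 0.8209 M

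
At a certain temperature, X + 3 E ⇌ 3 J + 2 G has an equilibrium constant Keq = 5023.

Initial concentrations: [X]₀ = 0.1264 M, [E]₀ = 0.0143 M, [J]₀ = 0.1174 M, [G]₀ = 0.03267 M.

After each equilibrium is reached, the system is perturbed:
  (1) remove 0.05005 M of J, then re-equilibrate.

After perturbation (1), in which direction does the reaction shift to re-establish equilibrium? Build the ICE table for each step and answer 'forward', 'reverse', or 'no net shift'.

Q₀ = 4.672 vs Keq = 5023 ⇒ Q<K, forward
Step 1:
                   X          E          J          G
  I           0.1264     0.0143     0.1174    0.03267
  C        -0.004161   -0.01248    0.01248   0.008322
  E           0.1222   0.001817     0.1299    0.04099
  solve Keq expr → x = 0.004161; check Q = 5023
Then remove 0.05005 M of J.
Step 2:
                   X          E          J          G
  I           0.1222   0.001817    0.07983    0.04099
  C       -2.2718e-04 -6.8154e-04 6.8154e-04 4.5436e-04
  E            0.122   0.001135    0.08051    0.04145
  solve Keq expr → x = 2.2718e-04; check Q = 5023

Direction: forward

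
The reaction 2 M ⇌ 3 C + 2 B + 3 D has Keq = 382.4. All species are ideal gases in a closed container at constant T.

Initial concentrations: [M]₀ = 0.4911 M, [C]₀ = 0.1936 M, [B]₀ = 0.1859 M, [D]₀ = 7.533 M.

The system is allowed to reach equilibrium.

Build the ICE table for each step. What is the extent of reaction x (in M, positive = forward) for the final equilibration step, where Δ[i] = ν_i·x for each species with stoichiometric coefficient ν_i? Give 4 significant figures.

x = 0.1309 M

Q₀ = 0.4445 vs Keq = 382.4 ⇒ Q<K, forward
Step 1:
                   M          C          B          D
  Initial     0.4911     0.1936     0.1859      7.533
  Change     -0.2618     0.3927     0.2618     0.3927
  Equil       0.2293     0.5863     0.4477      7.926
  solve Keq expr → x = 0.1309; check Q = 382.4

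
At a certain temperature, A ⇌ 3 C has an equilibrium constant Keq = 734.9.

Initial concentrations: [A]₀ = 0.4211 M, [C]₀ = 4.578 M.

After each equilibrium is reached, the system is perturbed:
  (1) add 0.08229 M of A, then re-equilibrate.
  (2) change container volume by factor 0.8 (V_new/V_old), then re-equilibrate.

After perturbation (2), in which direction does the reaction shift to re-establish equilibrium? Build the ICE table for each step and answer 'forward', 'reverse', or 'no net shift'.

Q₀ = 227.8 vs Keq = 734.9 ⇒ Q<K, forward
Step 1:
                  A         C
  I          0.4211     4.578
  C         -0.2241    0.6724
  E           0.197      5.25
  solve Keq expr → x = 0.2241; check Q = 734.9
Then add 0.08229 M of A.
Step 2:
                  A         C
  I          0.2792      5.25
  C        -0.06098    0.1829
  E          0.2183     5.433
  solve Keq expr → x = 0.06098; check Q = 734.9
Then change container volume by factor 0.8 (V_new/V_old).
Step 3:
                  A         C
  I          0.2728     6.792
  C         0.09963   -0.2989
  E          0.3725     6.493
  solve Keq expr → x = -0.09963; check Q = 734.9

Direction: reverse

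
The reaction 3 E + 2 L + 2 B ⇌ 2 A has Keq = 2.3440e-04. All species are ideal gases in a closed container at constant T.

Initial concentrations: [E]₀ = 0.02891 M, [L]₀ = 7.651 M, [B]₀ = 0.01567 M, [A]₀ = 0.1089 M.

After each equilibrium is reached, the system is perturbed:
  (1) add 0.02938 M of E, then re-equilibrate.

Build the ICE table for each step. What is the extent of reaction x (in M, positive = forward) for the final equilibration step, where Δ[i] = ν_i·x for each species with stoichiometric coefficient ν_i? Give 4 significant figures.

Q₀ = 3.4146e+04 vs Keq = 2.3440e-04 ⇒ Q>K, reverse
Step 1:
                    E           L           B           A
  I           0.02891       7.651     0.01567      0.1089
  C            0.1615      0.1077      0.1077     -0.1077
  E            0.1904       7.759      0.1234    0.001218
  solve Keq expr → x = -0.05384; check Q = 2.3440e-04
Then add 0.02938 M of E.
Step 2:
                    E           L           B           A
  I            0.2198       7.759      0.1234    0.001218
  C       -4.2671e-04 -2.8447e-04 -2.8447e-04  2.8447e-04
  E            0.2194       7.758      0.1231    0.001502
  solve Keq expr → x = 1.4224e-04; check Q = 2.3440e-04

x = 1.4224e-04 M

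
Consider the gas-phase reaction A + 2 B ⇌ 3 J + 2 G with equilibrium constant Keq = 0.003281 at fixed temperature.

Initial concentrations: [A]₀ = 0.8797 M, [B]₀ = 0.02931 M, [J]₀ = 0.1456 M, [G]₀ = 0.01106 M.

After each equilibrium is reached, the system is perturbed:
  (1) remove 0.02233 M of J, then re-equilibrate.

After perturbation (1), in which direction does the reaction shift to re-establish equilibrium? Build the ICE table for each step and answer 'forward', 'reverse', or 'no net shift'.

Direction: forward

Q₀ = 4.9961e-04 vs Keq = 0.003281 ⇒ Q<K, forward
Step 1:
                   A          B          J          G
  init        0.8797    0.02931     0.1456    0.01106
  Δ        -0.003811  -0.007623    0.01143   0.007623
  eq          0.8759    0.02169      0.157    0.01868
  solve Keq expr → x = 0.003811; check Q = 0.003281
Then remove 0.02233 M of J.
Step 2:
                   A          B          J          G
  init        0.8759    0.02169     0.1347    0.01868
  Δ       -9.9140e-04  -0.001983   0.002974   0.001983
  eq          0.8749     0.0197     0.1377    0.02067
  solve Keq expr → x = 9.9140e-04; check Q = 0.003281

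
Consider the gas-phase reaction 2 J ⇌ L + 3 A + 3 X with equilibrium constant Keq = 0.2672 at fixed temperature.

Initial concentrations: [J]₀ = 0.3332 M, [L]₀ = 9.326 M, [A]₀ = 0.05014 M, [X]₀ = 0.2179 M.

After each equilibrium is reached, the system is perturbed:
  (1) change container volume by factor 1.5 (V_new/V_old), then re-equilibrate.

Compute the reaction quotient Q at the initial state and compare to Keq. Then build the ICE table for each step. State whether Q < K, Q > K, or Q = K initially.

Q₀ = 1.0955e-04; Q < K (proceeds forward)

Q₀ = 1.0955e-04 vs Keq = 0.2672 ⇒ Q<K, forward
Step 1:
                    J           L           A           X
  I            0.3332       9.326     0.05014      0.2179
  C           -0.1332      0.0666      0.1998      0.1998
  E               0.2       9.393      0.2499      0.4177
  solve Keq expr → x = 0.0666; check Q = 0.2672
Then change container volume by factor 1.5 (V_new/V_old).
Step 2:
                    J           L           A           X
  I            0.1333       6.262      0.1666      0.2785
  C          -0.03639     0.01819     0.05458     0.05458
  E           0.09695        6.28      0.2212       0.333
  solve Keq expr → x = 0.01819; check Q = 0.2672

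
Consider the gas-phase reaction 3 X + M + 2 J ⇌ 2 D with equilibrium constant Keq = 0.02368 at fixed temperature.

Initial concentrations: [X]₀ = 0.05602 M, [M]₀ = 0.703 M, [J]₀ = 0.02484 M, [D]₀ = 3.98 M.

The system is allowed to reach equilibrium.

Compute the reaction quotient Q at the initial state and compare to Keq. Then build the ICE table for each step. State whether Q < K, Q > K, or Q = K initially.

Q₀ = 2.0772e+08 vs Keq = 0.02368 ⇒ Q>K, reverse
Step 1:
                  X         M         J         D
  I         0.05602     0.703   0.02484      3.98
  C           2.927    0.9755     1.951    -1.951
  E           2.983     1.679     1.976     2.029
  solve Keq expr → x = -0.9755; check Q = 0.02368

Q₀ = 2.0772e+08; Q > K (proceeds reverse)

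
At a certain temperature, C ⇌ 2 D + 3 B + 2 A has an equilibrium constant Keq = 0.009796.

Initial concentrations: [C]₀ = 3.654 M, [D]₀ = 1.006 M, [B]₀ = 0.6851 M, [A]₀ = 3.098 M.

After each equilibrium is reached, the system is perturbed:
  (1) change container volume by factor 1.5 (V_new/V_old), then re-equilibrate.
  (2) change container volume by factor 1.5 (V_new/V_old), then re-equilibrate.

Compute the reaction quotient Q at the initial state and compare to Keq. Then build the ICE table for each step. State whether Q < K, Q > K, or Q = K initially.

Q₀ = 0.8548; Q > K (proceeds reverse)

Q₀ = 0.8548 vs Keq = 0.009796 ⇒ Q>K, reverse
Step 1:
                   C          D          B          A
  Initial      3.654      1.006     0.6851      3.098
  Change      0.1565     -0.313    -0.4695     -0.313
  Equil        3.811      0.693     0.2156      2.785
  solve Keq expr → x = -0.1565; check Q = 0.009796
Then change container volume by factor 1.5 (V_new/V_old).
Step 2:
                   C          D          B          A
  Initial       2.54      0.462     0.1437      1.857
  Change    -0.04446    0.08892     0.1334    0.08892
  Equil        2.496     0.5509     0.2771      1.946
  solve Keq expr → x = 0.04446; check Q = 0.009796
Then change container volume by factor 1.5 (V_new/V_old).
Step 3:
                   C          D          B          A
  Initial      1.664     0.3673     0.1847      1.297
  Change    -0.04972    0.09943     0.1491    0.09943
  Equil        1.614     0.4667     0.3339      1.396
  solve Keq expr → x = 0.04972; check Q = 0.009796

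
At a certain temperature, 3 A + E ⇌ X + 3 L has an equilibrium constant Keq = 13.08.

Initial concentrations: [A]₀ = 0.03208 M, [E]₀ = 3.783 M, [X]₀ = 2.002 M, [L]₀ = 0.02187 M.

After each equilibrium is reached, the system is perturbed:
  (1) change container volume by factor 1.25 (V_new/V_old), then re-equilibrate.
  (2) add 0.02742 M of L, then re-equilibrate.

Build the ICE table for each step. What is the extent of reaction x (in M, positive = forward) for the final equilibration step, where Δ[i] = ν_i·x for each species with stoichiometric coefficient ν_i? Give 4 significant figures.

x = -0.002335 M

Q₀ = 0.1677 vs Keq = 13.08 ⇒ Q<K, forward
Step 1:
                    A           E           X           L
  init        0.03208       3.783       2.002     0.02187
  Δ          -0.01828   -0.006092    0.006092     0.01828
  eq           0.0138       3.777       2.008     0.04015
  solve Keq expr → x = 0.006092; check Q = 13.08
Then change container volume by factor 1.25 (V_new/V_old).
Step 2:
                    A           E           X           L
  init        0.01104       3.022       1.606     0.03212
  Δ                 0           0           0           0
  eq          0.01104       3.022       1.606     0.03212
  solve Keq expr → x = 0; check Q = 13.08
Then add 0.02742 M of L.
Step 3:
                    A           E           X           L
  init        0.01104       3.022       1.606     0.05954
  Δ          0.007006    0.002335   -0.002335   -0.007006
  eq          0.01805       3.024       1.604     0.05253
  solve Keq expr → x = -0.002335; check Q = 13.08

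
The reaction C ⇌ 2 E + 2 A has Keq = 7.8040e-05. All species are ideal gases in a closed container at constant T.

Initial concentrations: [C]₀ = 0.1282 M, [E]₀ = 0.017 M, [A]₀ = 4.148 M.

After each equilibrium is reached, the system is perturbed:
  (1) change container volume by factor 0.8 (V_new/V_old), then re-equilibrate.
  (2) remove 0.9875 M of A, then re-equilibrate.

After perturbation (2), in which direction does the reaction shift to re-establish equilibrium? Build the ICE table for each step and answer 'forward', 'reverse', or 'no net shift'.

Direction: forward

Q₀ = 0.03879 vs Keq = 7.8040e-05 ⇒ Q>K, reverse
Step 1:
                  C         E         A
  init       0.1282     0.017     4.148
  Δ        0.008105  -0.01621  -0.01621
  eq         0.1363 7.8936e-04     4.132
  solve Keq expr → x = -0.008105; check Q = 7.8040e-05
Then change container volume by factor 0.8 (V_new/V_old).
Step 2:
                  C         E         A
  init       0.1704 9.8670e-04     5.165
  Δ       1.4017e-04 -2.8035e-04 -2.8035e-04
  eq         0.1705 7.0636e-04     5.164
  solve Keq expr → x = -1.4017e-04; check Q = 7.8040e-05
Then remove 0.9875 M of A.
Step 3:
                  C         E         A
  init       0.1705 7.0636e-04     4.177
  Δ       -8.3373e-05 1.6675e-04 1.6675e-04
  eq         0.1704 8.7310e-04     4.177
  solve Keq expr → x = 8.3373e-05; check Q = 7.8040e-05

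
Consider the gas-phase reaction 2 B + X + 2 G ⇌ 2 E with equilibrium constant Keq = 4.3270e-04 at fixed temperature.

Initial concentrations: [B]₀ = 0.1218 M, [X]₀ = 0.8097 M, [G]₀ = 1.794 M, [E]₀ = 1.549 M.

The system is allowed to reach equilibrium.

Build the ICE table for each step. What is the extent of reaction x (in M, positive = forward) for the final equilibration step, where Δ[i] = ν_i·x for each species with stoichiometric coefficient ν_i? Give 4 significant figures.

x = -0.7108 M

Q₀ = 62.06 vs Keq = 4.3270e-04 ⇒ Q>K, reverse
Step 1:
                   B          X          G          E
  init        0.1218     0.8097      1.794      1.549
  Δ            1.422     0.7108      1.422     -1.422
  eq           1.543      1.521      3.216     0.1273
  solve Keq expr → x = -0.7108; check Q = 4.3270e-04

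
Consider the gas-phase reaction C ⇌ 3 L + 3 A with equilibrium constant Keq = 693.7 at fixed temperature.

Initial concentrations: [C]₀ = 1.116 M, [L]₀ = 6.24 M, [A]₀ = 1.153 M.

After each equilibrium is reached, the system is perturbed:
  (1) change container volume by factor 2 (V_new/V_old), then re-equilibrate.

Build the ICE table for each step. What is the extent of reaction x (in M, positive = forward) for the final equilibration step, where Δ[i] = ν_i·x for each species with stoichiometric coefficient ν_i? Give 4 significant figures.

x = 0.2486 M

Q₀ = 333.7 vs Keq = 693.7 ⇒ Q<K, forward
Step 1:
                    C           L           A
  init          1.116        6.24       1.153
  Δ          -0.07738      0.2321      0.2321
  eq            1.039       6.472       1.385
  solve Keq expr → x = 0.07738; check Q = 693.7
Then change container volume by factor 2 (V_new/V_old).
Step 2:
                    C           L           A
  init         0.5193       3.236      0.6926
  Δ           -0.2486      0.7457      0.7457
  eq           0.2707       3.982       1.438
  solve Keq expr → x = 0.2486; check Q = 693.7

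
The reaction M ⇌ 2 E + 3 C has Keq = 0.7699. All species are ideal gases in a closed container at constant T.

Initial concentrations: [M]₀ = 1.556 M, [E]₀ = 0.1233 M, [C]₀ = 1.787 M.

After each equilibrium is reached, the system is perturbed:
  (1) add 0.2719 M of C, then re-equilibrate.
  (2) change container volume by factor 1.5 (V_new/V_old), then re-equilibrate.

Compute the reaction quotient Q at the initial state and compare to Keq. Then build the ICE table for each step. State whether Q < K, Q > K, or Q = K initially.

Q₀ = 0.05576; Q < K (proceeds forward)

Q₀ = 0.05576 vs Keq = 0.7699 ⇒ Q<K, forward
Step 1:
                   M          E          C
  I            1.556     0.1233      1.787
  C          -0.1097     0.2195     0.3292
  E            1.446     0.3428      2.116
  solve Keq expr → x = 0.1097; check Q = 0.7699
Then add 0.2719 M of C.
Step 2:
                   M          E          C
  I            1.446     0.3428      2.388
  C          0.02137   -0.04274    -0.0641
  E            1.468        0.3      2.324
  solve Keq expr → x = -0.02137; check Q = 0.7699
Then change container volume by factor 1.5 (V_new/V_old).
Step 3:
                   M          E          C
  I           0.9784        0.2      1.549
  C         -0.07592     0.1518     0.2278
  E           0.9025     0.3519      1.777
  solve Keq expr → x = 0.07592; check Q = 0.7699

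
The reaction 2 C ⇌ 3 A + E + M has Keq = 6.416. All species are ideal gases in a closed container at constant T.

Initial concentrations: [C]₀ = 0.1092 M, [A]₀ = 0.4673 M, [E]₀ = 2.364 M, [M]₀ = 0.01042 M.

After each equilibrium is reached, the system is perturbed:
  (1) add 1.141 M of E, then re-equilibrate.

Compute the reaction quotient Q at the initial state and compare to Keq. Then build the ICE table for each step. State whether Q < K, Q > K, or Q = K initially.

Q₀ = 0.2108 vs Keq = 6.416 ⇒ Q<K, forward
Step 1:
                  C         A         E         M
  I          0.1092    0.4673     2.364   0.01042
  C        -0.05876   0.08814   0.02938   0.02938
  E         0.05044    0.5554     2.393    0.0398
  solve Keq expr → x = 0.02938; check Q = 6.416
Then add 1.141 M of E.
Step 2:
                  C         A         E         M
  I         0.05044    0.5554     3.534    0.0398
  C        0.006643 -0.009964 -0.003321 -0.003321
  E         0.05708    0.5455     3.531   0.03648
  solve Keq expr → x = -0.003321; check Q = 6.416

Q₀ = 0.2108; Q < K (proceeds forward)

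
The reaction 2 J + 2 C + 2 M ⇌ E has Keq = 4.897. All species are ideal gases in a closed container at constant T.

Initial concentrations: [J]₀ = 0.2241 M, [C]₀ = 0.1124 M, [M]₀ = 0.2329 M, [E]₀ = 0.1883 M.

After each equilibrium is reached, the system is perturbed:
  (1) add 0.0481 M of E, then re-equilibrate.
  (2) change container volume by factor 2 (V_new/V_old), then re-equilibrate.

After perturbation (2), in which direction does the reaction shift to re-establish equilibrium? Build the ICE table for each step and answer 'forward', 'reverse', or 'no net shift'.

Direction: reverse

Q₀ = 5471 vs Keq = 4.897 ⇒ Q>K, reverse
Step 1:
                    J           C           M           E
  I            0.2241      0.1124      0.2329      0.1883
  C            0.2782      0.2782      0.2782     -0.1391
  E            0.5023      0.3906      0.5111     0.04922
  solve Keq expr → x = -0.1391; check Q = 4.897
Then add 0.0481 M of E.
Step 2:
                    J           C           M           E
  I            0.5023      0.3906      0.5111     0.09732
  C           0.03743     0.03743     0.03743    -0.01871
  E            0.5397       0.428      0.5485      0.0786
  solve Keq expr → x = -0.01871; check Q = 4.897
Then change container volume by factor 2 (V_new/V_old).
Step 3:
                    J           C           M           E
  I            0.2698       0.214      0.2742      0.0393
  C           0.06816     0.06816     0.06816    -0.03408
  E             0.338      0.2822      0.3424    0.005222
  solve Keq expr → x = -0.03408; check Q = 4.897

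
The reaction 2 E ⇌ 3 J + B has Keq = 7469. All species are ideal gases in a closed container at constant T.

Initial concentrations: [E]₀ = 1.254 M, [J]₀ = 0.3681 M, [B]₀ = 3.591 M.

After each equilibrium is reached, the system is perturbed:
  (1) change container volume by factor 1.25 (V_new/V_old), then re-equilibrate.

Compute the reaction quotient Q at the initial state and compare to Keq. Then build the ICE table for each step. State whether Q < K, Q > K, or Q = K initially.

Q₀ = 0.1139; Q < K (proceeds forward)

Q₀ = 0.1139 vs Keq = 7469 ⇒ Q<K, forward
Step 1:
                    E           J           B
  init          1.254      0.3681       3.591
  Δ             -1.18        1.77        0.59
  eq          0.07397       2.138       4.181
  solve Keq expr → x = 0.59; check Q = 7469
Then change container volume by factor 1.25 (V_new/V_old).
Step 2:
                    E           J           B
  init        0.05918       1.711       3.345
  Δ           -0.0111     0.01665    0.005551
  eq          0.04807       1.727        3.35
  solve Keq expr → x = 0.005551; check Q = 7469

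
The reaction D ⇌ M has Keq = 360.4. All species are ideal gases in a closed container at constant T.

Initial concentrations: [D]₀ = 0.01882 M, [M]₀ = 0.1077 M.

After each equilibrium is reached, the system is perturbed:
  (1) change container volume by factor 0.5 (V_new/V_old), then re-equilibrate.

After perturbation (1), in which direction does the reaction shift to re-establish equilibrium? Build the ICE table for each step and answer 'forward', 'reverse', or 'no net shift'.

Direction: no net shift

Q₀ = 5.723 vs Keq = 360.4 ⇒ Q<K, forward
Step 1:
                    D           M
  init        0.01882      0.1077
  Δ          -0.01847     0.01847
  eq       3.5008e-04      0.1262
  solve Keq expr → x = 0.01847; check Q = 360.4
Then change container volume by factor 0.5 (V_new/V_old).
Step 2:
                    D           M
  init     7.0017e-04      0.2523
  Δ                 0           0
  eq       7.0017e-04      0.2523
  solve Keq expr → x = 0; check Q = 360.4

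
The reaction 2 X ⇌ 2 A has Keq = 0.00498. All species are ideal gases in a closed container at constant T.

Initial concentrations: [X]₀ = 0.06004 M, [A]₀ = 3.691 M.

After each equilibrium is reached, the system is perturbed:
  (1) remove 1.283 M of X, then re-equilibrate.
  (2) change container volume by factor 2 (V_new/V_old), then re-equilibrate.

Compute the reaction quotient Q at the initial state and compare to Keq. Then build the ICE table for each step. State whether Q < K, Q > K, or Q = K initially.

Q₀ = 3779; Q > K (proceeds reverse)

Q₀ = 3779 vs Keq = 0.00498 ⇒ Q>K, reverse
Step 1:
                    X           A
  I           0.06004       3.691
  C             3.444      -3.444
  E             3.504      0.2473
  solve Keq expr → x = -1.722; check Q = 0.00498
Then remove 1.283 M of X.
Step 2:
                    X           A
  I             2.221      0.2473
  C           0.08457    -0.08457
  E             2.305      0.1627
  solve Keq expr → x = -0.04229; check Q = 0.00498
Then change container volume by factor 2 (V_new/V_old).
Step 3:
                    X           A
  I             1.153     0.08134
  C                 0           0
  E             1.153     0.08134
  solve Keq expr → x = 0; check Q = 0.00498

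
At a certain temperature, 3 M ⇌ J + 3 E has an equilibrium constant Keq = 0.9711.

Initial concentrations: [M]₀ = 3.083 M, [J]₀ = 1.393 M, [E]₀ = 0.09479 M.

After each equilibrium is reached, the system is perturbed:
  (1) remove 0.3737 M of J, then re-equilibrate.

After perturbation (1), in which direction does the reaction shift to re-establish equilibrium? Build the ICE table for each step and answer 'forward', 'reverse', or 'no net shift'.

Direction: forward

Q₀ = 4.0487e-05 vs Keq = 0.9711 ⇒ Q<K, forward
Step 1:
                  M         J         E
  init        3.083     1.393   0.09479
  Δ          -1.326    0.4421     1.326
  eq          1.757     1.835     1.421
  solve Keq expr → x = 0.4421; check Q = 0.9711
Then remove 0.3737 M of J.
Step 2:
                  M         J         E
  init        1.757     1.461     1.421
  Δ        -0.05647   0.01882   0.05647
  eq            1.7      1.48     1.477
  solve Keq expr → x = 0.01882; check Q = 0.9711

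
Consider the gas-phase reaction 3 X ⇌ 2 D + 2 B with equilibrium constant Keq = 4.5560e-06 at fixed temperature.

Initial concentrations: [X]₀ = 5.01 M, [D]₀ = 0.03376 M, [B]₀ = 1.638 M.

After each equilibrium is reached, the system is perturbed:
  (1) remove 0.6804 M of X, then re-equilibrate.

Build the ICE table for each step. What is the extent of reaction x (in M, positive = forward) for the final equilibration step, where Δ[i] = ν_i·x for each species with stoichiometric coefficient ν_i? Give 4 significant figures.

x = -0.001438 M

Q₀ = 2.4318e-05 vs Keq = 4.5560e-06 ⇒ Q>K, reverse
Step 1:
                    X           D           B
  Initial        5.01     0.03376       1.638
  Change      0.02828    -0.01885    -0.01885
  Equil         5.038     0.01491       1.619
  solve Keq expr → x = -0.009426; check Q = 4.5560e-06
Then remove 0.6804 M of X.
Step 2:
                    X           D           B
  Initial       4.358     0.01491       1.619
  Change     0.004315   -0.002876   -0.002876
  Equil         4.362     0.01203       1.616
  solve Keq expr → x = -0.001438; check Q = 4.5560e-06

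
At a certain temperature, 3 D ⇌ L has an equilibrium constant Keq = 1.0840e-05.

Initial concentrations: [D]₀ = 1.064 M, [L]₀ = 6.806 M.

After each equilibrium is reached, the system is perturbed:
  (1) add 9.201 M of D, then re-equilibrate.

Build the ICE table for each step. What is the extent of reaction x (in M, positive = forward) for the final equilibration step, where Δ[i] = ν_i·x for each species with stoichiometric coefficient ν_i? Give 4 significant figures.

Q₀ = 5.65 vs Keq = 1.0840e-05 ⇒ Q>K, reverse
Step 1:
                    D           L
  I             1.064       6.806
  C             20.11      -6.703
  E             21.17      0.1029
  solve Keq expr → x = -6.703; check Q = 1.0840e-05
Then add 9.201 M of D.
Step 2:
                    D           L
  I             30.37      0.1029
  C           -0.5537      0.1846
  E             29.82      0.2875
  solve Keq expr → x = 0.1846; check Q = 1.0840e-05

x = 0.1846 M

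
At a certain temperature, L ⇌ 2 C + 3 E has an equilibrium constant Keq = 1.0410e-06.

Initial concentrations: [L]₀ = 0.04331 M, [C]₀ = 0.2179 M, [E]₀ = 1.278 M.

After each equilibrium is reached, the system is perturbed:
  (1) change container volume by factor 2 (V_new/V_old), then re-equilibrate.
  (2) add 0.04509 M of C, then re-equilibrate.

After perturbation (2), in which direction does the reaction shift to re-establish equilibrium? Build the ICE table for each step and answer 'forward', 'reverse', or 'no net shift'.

Direction: reverse

Q₀ = 2.288 vs Keq = 1.0410e-06 ⇒ Q>K, reverse
Step 1:
                   L          C          E
  I          0.04331     0.2179      1.278
  C           0.1087    -0.2175    -0.3262
  E            0.152 4.2845e-04     0.9518
  solve Keq expr → x = -0.1087; check Q = 1.0410e-06
Then change container volume by factor 2 (V_new/V_old).
Step 2:
                   L          C          E
  I          0.07602 2.1422e-04     0.4759
  C       -3.1915e-04 6.3830e-04 9.5745e-04
  E           0.0757 8.5252e-04     0.4769
  solve Keq expr → x = 3.1915e-04; check Q = 1.0410e-06
Then add 0.04509 M of C.
Step 3:
                   L          C          E
  I           0.0757    0.04594     0.4769
  C          0.02236   -0.04472   -0.06709
  E          0.09807   0.001218     0.4098
  solve Keq expr → x = -0.02236; check Q = 1.0410e-06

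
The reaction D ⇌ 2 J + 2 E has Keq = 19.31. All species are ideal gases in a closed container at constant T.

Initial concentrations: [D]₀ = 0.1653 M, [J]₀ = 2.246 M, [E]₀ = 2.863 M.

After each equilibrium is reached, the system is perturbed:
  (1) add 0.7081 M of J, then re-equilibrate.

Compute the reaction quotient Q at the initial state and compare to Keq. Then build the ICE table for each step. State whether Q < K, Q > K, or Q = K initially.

Q₀ = 250.1; Q > K (proceeds reverse)

Q₀ = 250.1 vs Keq = 19.31 ⇒ Q>K, reverse
Step 1:
                  D         J         E
  init       0.1653     2.246     2.863
  Δ          0.3683   -0.7365   -0.7365
  eq         0.5336     1.509     2.126
  solve Keq expr → x = -0.3683; check Q = 19.31
Then add 0.7081 M of J.
Step 2:
                  D         J         E
  init       0.5336     2.218     2.126
  Δ          0.1372   -0.2744   -0.2744
  eq         0.6708     1.943     1.852
  solve Keq expr → x = -0.1372; check Q = 19.31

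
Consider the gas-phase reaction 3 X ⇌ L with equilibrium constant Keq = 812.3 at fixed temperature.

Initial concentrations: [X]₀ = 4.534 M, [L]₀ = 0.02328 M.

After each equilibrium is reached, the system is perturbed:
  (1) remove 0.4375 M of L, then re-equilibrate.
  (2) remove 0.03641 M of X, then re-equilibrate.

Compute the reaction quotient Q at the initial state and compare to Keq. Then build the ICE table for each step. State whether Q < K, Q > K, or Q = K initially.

Q₀ = 2.4977e-04; Q < K (proceeds forward)

Q₀ = 2.4977e-04 vs Keq = 812.3 ⇒ Q<K, forward
Step 1:
                   X          L
  Initial      4.534    0.02328
  Change      -4.411       1.47
  Equil       0.1225      1.494
  solve Keq expr → x = 1.47; check Q = 812.3
Then remove 0.4375 M of L.
Step 2:
                   X          L
  Initial     0.1225      1.056
  Change    -0.01321   0.004405
  Equil       0.1093      1.061
  solve Keq expr → x = 0.004405; check Q = 812.3
Then remove 0.03641 M of X.
Step 3:
                   X          L
  Initial    0.07289      1.061
  Change       0.036     -0.012
  Equil       0.1089      1.049
  solve Keq expr → x = -0.012; check Q = 812.3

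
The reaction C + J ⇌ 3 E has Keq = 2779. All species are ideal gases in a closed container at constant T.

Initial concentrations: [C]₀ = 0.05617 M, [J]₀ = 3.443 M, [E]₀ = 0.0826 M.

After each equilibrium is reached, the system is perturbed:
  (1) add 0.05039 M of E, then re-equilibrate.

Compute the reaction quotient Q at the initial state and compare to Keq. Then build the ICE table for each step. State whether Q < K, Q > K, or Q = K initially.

Q₀ = 0.002914; Q < K (proceeds forward)

Q₀ = 0.002914 vs Keq = 2779 ⇒ Q<K, forward
Step 1:
                   C          J          E
  init       0.05617      3.443     0.0826
  Δ         -0.05617   -0.05617     0.1685
  eq      1.6822e-06      3.387     0.2511
  solve Keq expr → x = 0.05617; check Q = 2779
Then add 0.05039 M of E.
Step 2:
                   C          J          E
  init    1.6822e-06      3.387     0.3015
  Δ       1.2294e-06 1.2294e-06 -3.6883e-06
  eq      2.9117e-06      3.387     0.3015
  solve Keq expr → x = -1.2294e-06; check Q = 2779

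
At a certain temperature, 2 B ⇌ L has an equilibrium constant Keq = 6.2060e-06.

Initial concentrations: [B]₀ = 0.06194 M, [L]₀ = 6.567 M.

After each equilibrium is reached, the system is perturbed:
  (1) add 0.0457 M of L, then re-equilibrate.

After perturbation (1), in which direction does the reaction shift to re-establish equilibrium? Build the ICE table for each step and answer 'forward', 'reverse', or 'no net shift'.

Q₀ = 1712 vs Keq = 6.2060e-06 ⇒ Q>K, reverse
Step 1:
                    B           L
  Initial     0.06194       6.567
  Change        13.13      -6.566
  Equil         13.19     0.00108
  solve Keq expr → x = -6.566; check Q = 6.2060e-06
Then add 0.0457 M of L.
Step 2:
                    B           L
  Initial       13.19     0.04678
  Change      0.09137    -0.04568
  Equil         13.29    0.001095
  solve Keq expr → x = -0.04568; check Q = 6.2060e-06

Direction: reverse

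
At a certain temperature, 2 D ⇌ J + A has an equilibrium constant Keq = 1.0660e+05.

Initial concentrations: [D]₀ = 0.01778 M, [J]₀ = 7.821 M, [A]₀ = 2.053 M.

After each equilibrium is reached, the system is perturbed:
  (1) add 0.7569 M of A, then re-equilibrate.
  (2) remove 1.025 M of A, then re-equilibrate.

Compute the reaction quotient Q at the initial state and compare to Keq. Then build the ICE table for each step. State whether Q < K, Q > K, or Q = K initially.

Q₀ = 5.0791e+04; Q < K (proceeds forward)

Q₀ = 5.0791e+04 vs Keq = 1.0660e+05 ⇒ Q<K, forward
Step 1:
                   D          J          A
  I          0.01778      7.821      2.053
  C        -0.005497   0.002748   0.002748
  E          0.01228      7.824      2.056
  solve Keq expr → x = 0.002748; check Q = 1.0660e+05
Then add 0.7569 M of A.
Step 2:
                   D          J          A
  I          0.01228      7.824      2.813
  C         0.002081   -0.00104   -0.00104
  E          0.01436      7.823      2.812
  solve Keq expr → x = -0.00104; check Q = 1.0660e+05
Then remove 1.025 M of A.
Step 3:
                   D          J          A
  I          0.01436      7.823      1.787
  C        -0.002908   0.001454   0.001454
  E          0.01146      7.824      1.788
  solve Keq expr → x = 0.001454; check Q = 1.0660e+05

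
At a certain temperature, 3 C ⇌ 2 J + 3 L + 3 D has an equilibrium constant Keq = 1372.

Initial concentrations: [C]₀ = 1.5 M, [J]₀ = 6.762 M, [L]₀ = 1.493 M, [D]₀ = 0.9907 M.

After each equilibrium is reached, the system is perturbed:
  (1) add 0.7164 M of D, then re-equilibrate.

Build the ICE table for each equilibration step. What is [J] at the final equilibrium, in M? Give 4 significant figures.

[J]_eq = 6.967 M

Q₀ = 43.84 vs Keq = 1372 ⇒ Q<K, forward
Step 1:
                   C          J          L          D
  I              1.5      6.762      1.493     0.9907
  C          -0.5057     0.3372     0.5057     0.5057
  E           0.9943      7.099      1.999      1.496
  solve Keq expr → x = 0.1686; check Q = 1372
Then add 0.7164 M of D.
Step 2:
                   C          J          L          D
  I           0.9943      7.099      1.999      2.213
  C           0.1975    -0.1317    -0.1975    -0.1975
  E            1.192      6.967      1.801      2.015
  solve Keq expr → x = -0.06583; check Q = 1372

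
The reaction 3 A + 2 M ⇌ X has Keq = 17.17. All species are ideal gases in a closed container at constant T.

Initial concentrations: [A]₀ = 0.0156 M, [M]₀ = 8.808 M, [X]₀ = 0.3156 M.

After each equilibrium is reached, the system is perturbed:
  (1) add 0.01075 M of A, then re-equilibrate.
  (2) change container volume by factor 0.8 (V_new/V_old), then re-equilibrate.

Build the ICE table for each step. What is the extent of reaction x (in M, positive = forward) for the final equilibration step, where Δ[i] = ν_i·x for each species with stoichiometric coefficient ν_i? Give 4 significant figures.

Q₀ = 1072 vs Keq = 17.17 ⇒ Q>K, reverse
Step 1:
                  A         M         X
  init       0.0156     8.808    0.3156
  Δ         0.04514   0.03009  -0.01505
  eq        0.06074     8.838    0.3006
  solve Keq expr → x = -0.01505; check Q = 17.17
Then add 0.01075 M of A.
Step 2:
                  A         M         X
  init      0.07149     8.838    0.3006
  Δ        -0.01048 -0.006989  0.003494
  eq        0.06101     8.831     0.304
  solve Keq expr → x = 0.003494; check Q = 17.17
Then change container volume by factor 0.8 (V_new/V_old).
Step 3:
                  A         M         X
  init      0.07626     11.04    0.3801
  Δ        -0.01926  -0.01284  0.006421
  eq          0.057     11.03    0.3865
  solve Keq expr → x = 0.006421; check Q = 17.17

x = 0.006421 M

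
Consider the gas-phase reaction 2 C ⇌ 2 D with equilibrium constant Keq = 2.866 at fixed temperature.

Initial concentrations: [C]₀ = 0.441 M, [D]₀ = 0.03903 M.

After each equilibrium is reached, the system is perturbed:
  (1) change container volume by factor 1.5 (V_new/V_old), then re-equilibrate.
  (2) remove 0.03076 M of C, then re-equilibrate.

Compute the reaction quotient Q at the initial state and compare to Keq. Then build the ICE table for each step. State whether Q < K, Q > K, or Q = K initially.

Q₀ = 0.007833; Q < K (proceeds forward)

Q₀ = 0.007833 vs Keq = 2.866 ⇒ Q<K, forward
Step 1:
                    C           D
  init          0.441     0.03903
  Δ           -0.2627      0.2627
  eq           0.1783      0.3018
  solve Keq expr → x = 0.1314; check Q = 2.866
Then change container volume by factor 1.5 (V_new/V_old).
Step 2:
                    C           D
  init         0.1188      0.2012
  Δ                 0           0
  eq           0.1188      0.2012
  solve Keq expr → x = 0; check Q = 2.866
Then remove 0.03076 M of C.
Step 3:
                    C           D
  init        0.08808      0.2012
  Δ           0.01934    -0.01934
  eq           0.1074      0.1818
  solve Keq expr → x = -0.009669; check Q = 2.866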